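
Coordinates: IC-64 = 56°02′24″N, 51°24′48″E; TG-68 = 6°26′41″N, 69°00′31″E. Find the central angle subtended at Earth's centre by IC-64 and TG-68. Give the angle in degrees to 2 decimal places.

51.52°

IC-64: φ = +56.04000°, λ = +51.41333°
TG-68: φ = +6.44472°, λ = +69.00861°
Δφ = -49.5953°,  Δλ = 17.5953°
a = sin²(Δφ/2) + cos φ₁ cos φ₂ sin²(Δλ/2) = 0.188893
c = 2·arcsin(√a) = 0.899229 rad = 51.5221°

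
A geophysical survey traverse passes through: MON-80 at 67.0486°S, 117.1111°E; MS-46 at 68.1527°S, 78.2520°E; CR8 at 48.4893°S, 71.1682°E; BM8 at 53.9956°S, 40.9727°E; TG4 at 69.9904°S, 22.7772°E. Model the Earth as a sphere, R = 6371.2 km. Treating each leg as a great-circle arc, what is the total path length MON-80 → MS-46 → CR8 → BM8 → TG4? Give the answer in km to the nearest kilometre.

MON-80→MS-46: c = 0.254857 rad, d = 1623.74 km
MS-46→CR8: c = 0.348743 rad, d = 2221.91 km
CR8→BM8: c = 0.340696 rad, d = 2170.64 km
BM8→TG4: c = 0.313602 rad, d = 1998.02 km
Total = 1623.74 + 2221.91 + 2170.64 + 1998.02 = 8014.32 km

8014 km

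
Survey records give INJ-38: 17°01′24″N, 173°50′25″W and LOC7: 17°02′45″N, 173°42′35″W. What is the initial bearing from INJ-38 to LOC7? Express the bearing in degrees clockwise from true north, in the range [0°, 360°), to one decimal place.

79.8°

INJ-38: φ = +17.02333°, λ = -173.84028°
LOC7: φ = +17.04583°, λ = -173.70972°
Δλ = 0.1306°
y = sin Δλ · cos φ₂ = 0.002179
x = cos φ₁ sin φ₂ − sin φ₁ cos φ₂ cos Δλ = 0.000393
θ = atan2(y, x) = 79.7631° → 79.7631° (mod 360°)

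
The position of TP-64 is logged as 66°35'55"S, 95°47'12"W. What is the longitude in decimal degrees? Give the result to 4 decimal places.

95.7867°W

95° + 47′/60 + 12″/3600 = 95 + 0.78333 + 0.00333 = 95.7867°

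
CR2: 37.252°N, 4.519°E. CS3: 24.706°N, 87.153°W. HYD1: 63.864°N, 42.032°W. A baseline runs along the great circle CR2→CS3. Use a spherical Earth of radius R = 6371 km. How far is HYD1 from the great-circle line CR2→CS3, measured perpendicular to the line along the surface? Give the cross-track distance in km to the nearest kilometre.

δ₁₃ = central angle CR2→HYD1 = 0.668808 rad  (haversine)
θ₁₃ = bearing CR2→HYD1 = 328.952°,  θ₁₂ = bearing CR2→CS3 = 291.009°
dₓₜ = R·arcsin(sin δ₁₃ · sin(θ₁₃ − θ₁₂)) = 6371·arcsin(0.62005·sin(37.943°)) = 2492.038 km
|dₓₜ| = 2492.038 km

2492 km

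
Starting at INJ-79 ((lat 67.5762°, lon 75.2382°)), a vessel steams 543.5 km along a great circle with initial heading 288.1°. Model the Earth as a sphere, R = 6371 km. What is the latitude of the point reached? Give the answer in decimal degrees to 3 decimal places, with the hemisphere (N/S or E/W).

68.611°N

δ = d/R = 543.5/6371 = 0.085308 rad
φ₂ = arcsin(sin φ₁ cos δ + cos φ₁ sin δ cos θ)
   = arcsin(0.92439·0.99636 + 0.38145·0.08520·0.31068) = 68.61065°
λ₂ = λ₁ + atan2(sin θ sin δ cos φ₁, cos δ − sin φ₁ sin φ₂) = 62.40773°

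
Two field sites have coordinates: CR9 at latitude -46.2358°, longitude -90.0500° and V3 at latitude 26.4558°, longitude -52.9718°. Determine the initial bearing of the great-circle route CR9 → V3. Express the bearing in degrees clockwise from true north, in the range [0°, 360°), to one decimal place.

Δλ = 37.0782°
y = sin Δλ · cos φ₂ = 0.539767
x = cos φ₁ sin φ₂ − sin φ₁ cos φ₂ cos Δλ = 0.823991
θ = atan2(y, x) = 33.2274° → 33.2274° (mod 360°)

33.2°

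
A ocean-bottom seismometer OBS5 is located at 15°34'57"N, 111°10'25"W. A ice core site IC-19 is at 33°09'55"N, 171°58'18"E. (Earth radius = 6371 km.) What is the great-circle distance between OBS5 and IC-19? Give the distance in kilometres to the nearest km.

OBS5: φ = +15.58250°, λ = -111.17361°
IC-19: φ = +33.16528°, λ = +171.97167°
Δφ = 17.5828°,  Δλ = -76.8547°
a = sin²(Δφ/2) + cos φ₁ cos φ₂ sin²(Δλ/2) = 0.334835
c = 2·arcsin(√a) = 1.234144 rad = 70.7112°
d = R·c = 6371 × 1.234144 = 7862.7 km

7863 km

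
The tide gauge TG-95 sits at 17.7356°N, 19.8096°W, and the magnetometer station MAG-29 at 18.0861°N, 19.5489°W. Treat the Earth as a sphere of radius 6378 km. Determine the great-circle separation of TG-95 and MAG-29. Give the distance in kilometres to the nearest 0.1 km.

47.8 km

Δφ = 0.3505°,  Δλ = 0.2607°
a = sin²(Δφ/2) + cos φ₁ cos φ₂ sin²(Δλ/2) = 0.000014
c = 2·arcsin(√a) = 0.007494 rad = 0.4294°
d = R·c = 6378 × 0.007494 = 47.8 km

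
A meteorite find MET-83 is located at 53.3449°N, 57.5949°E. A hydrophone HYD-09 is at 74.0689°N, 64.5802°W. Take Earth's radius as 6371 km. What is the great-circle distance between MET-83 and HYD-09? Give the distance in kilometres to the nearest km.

5207 km

Δφ = 20.7240°,  Δλ = -122.1751°
a = sin²(Δφ/2) + cos φ₁ cos φ₂ sin²(Δλ/2) = 0.157914
c = 2·arcsin(√a) = 0.817328 rad = 46.8294°
d = R·c = 6371 × 0.817328 = 5207.2 km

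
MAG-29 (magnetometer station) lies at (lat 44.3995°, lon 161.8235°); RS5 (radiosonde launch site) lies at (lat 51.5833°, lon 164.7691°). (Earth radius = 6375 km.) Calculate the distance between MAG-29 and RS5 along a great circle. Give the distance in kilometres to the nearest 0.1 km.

Δφ = 7.1838°,  Δλ = 2.9456°
a = sin²(Δφ/2) + cos φ₁ cos φ₂ sin²(Δλ/2) = 0.004218
c = 2·arcsin(√a) = 0.129987 rad = 7.4477°
d = R·c = 6375 × 0.129987 = 828.7 km

828.7 km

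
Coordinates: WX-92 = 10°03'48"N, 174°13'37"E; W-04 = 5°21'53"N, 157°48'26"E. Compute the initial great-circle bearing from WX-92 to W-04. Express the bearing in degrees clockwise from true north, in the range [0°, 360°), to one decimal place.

WX-92: φ = +10.06333°, λ = +174.22694°
W-04: φ = +5.36472°, λ = +157.80722°
Δλ = -16.4197°
y = sin Δλ · cos φ₂ = -0.281433
x = cos φ₁ sin φ₂ − sin φ₁ cos φ₂ cos Δλ = -0.074819
θ = atan2(y, x) = -104.8878° → 255.1122° (mod 360°)

255.1°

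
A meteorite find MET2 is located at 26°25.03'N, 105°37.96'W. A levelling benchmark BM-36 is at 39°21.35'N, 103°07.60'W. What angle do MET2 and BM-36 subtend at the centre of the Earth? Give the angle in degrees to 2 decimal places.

MET2: φ = +26.41717°, λ = -105.63267°
BM-36: φ = +39.35583°, λ = -103.12667°
Δφ = 12.9387°,  Δλ = 2.5060°
a = sin²(Δφ/2) + cos φ₁ cos φ₂ sin²(Δλ/2) = 0.013026
c = 2·arcsin(√a) = 0.228761 rad = 13.1071°

13.11°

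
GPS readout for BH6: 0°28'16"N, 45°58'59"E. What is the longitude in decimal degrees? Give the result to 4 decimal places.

45.9831°E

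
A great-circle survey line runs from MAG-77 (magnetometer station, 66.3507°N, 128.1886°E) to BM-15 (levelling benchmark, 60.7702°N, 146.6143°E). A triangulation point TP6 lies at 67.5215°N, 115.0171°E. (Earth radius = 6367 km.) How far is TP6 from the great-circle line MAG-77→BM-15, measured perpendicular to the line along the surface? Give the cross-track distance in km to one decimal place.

70.6 km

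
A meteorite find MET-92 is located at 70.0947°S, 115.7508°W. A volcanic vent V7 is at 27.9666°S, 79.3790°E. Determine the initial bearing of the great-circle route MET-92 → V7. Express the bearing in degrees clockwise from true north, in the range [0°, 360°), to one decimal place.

193.5°

Δλ = -164.8702°
y = sin Δλ · cos φ₂ = -0.230527
x = cos φ₁ sin φ₂ − sin φ₁ cos φ₂ cos Δλ = -0.961333
θ = atan2(y, x) = -166.5152° → 193.4848° (mod 360°)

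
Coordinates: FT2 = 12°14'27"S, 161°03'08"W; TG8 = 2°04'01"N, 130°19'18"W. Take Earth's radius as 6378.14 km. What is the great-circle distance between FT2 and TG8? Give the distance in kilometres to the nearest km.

FT2: φ = -12.24083°, λ = -161.05222°
TG8: φ = +2.06694°, λ = -130.32167°
Δφ = 14.3078°,  Δλ = 30.7306°
a = sin²(Δφ/2) + cos φ₁ cos φ₂ sin²(Δλ/2) = 0.084078
c = 2·arcsin(√a) = 0.588375 rad = 33.7114°
d = R·c = 6378.14 × 0.588375 = 3752.7 km

3753 km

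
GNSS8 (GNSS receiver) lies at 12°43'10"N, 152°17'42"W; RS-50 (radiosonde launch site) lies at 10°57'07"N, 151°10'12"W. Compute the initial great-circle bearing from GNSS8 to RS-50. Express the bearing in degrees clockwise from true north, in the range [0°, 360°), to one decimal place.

GNSS8: φ = +12.71944°, λ = -152.29500°
RS-50: φ = +10.95194°, λ = -151.17000°
Δλ = 1.1250°
y = sin Δλ · cos φ₂ = 0.019276
x = cos φ₁ sin φ₂ − sin φ₁ cos φ₂ cos Δλ = -0.030802
θ = atan2(y, x) = 147.9615° → 147.9615° (mod 360°)

148.0°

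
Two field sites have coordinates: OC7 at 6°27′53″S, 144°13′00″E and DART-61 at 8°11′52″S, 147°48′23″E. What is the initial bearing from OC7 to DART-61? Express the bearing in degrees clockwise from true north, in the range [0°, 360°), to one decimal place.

OC7: φ = -6.46472°, λ = +144.21667°
DART-61: φ = -8.19778°, λ = +147.80639°
Δλ = 3.5897°
y = sin Δλ · cos φ₂ = 0.061972
x = cos φ₁ sin φ₂ − sin φ₁ cos φ₂ cos Δλ = -0.030462
θ = atan2(y, x) = 116.1760° → 116.1760° (mod 360°)

116.2°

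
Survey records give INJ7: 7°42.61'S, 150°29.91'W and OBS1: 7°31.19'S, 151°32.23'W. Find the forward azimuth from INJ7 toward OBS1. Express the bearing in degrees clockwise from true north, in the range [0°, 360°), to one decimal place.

280.4°

INJ7: φ = -7.71017°, λ = -150.49850°
OBS1: φ = -7.51983°, λ = -151.53717°
Δλ = -1.0387°
y = sin Δλ · cos φ₂ = -0.017971
x = cos φ₁ sin φ₂ − sin φ₁ cos φ₂ cos Δλ = 0.003300
θ = atan2(y, x) = -79.5946° → 280.4054° (mod 360°)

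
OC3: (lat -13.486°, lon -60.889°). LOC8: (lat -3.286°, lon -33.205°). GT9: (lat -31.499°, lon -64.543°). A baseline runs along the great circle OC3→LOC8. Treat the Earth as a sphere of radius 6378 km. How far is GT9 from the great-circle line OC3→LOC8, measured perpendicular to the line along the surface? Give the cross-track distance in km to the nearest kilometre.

δ₁₃ = central angle OC3→GT9 = 0.319792 rad  (haversine)
θ₁₃ = bearing OC3→GT9 = 189.954°,  θ₁₂ = bearing OC3→LOC8 = 72.031°
dₓₜ = R·arcsin(sin δ₁₃ · sin(θ₁₃ − θ₁₂)) = 6378·arcsin(0.31437·sin(117.923°)) = 1795.225 km
|dₓₜ| = 1795.225 km

1795 km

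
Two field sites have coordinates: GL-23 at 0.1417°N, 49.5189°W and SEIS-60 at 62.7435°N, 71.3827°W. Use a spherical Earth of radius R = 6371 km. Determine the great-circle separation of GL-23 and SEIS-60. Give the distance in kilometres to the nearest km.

7195 km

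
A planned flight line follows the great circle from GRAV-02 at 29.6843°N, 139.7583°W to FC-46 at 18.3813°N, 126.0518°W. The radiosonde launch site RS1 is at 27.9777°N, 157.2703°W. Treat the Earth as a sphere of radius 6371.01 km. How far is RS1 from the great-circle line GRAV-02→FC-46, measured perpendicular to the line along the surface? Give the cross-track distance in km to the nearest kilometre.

δ₁₃ = central angle GRAV-02→RS1 = 0.269147 rad  (haversine)
θ₁₃ = bearing GRAV-02→RS1 = 267.950°,  θ₁₂ = bearing GRAV-02→FC-46 = 129.081°
dₓₜ = R·arcsin(sin δ₁₃ · sin(θ₁₃ − θ₁₂)) = 6371.01·arcsin(0.26591·sin(138.869°)) = 1120.119 km
|dₓₜ| = 1120.119 km

1120 km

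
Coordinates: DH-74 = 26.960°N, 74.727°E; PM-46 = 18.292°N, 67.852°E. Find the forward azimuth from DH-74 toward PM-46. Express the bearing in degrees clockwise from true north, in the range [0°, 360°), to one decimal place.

217.6°

Δλ = -6.8750°
y = sin Δλ · cos φ₂ = -0.113655
x = cos φ₁ sin φ₂ − sin φ₁ cos φ₂ cos Δλ = -0.147614
θ = atan2(y, x) = -142.4056° → 217.5944° (mod 360°)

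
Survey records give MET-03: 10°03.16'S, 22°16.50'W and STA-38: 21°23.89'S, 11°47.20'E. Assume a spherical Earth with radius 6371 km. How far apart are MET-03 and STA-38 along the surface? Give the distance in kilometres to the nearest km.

MET-03: φ = -10.05267°, λ = -22.27500°
STA-38: φ = -21.39817°, λ = +11.78667°
Δφ = -11.3455°,  Δλ = 34.0617°
a = sin²(Δφ/2) + cos φ₁ cos φ₂ sin²(Δλ/2) = 0.088414
c = 2·arcsin(√a) = 0.603820 rad = 34.5963°
d = R·c = 6371 × 0.603820 = 3846.9 km

3847 km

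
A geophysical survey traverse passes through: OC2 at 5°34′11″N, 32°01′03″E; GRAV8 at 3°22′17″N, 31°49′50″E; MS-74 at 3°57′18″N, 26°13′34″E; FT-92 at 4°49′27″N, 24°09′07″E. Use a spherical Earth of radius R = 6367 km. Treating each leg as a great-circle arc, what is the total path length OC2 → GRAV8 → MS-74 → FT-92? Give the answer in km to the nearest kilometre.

1119 km

OC2: φ = +5.56972°, λ = +32.01750°
GRAV8: φ = +3.37139°, λ = +31.83056°
MS-74: φ = +3.95500°, λ = +26.22611°
FT-92: φ = +4.82417°, λ = +24.15194°
OC2→GRAV8: c = 0.038506 rad, d = 245.17 km
GRAV8→MS-74: c = 0.098146 rad, d = 624.89 km
MS-74→FT-92: c = 0.039153 rad, d = 249.29 km
Total = 245.17 + 624.89 + 249.29 = 1119.34 km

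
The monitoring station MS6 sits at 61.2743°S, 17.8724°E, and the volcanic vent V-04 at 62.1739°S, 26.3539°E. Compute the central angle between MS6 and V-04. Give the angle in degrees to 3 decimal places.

4.114°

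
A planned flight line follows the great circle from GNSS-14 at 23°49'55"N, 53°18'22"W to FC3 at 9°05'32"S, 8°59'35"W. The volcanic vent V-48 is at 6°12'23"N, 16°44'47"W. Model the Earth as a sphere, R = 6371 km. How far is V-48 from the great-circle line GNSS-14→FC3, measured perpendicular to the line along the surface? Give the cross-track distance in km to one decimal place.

788.2 km

GNSS-14: φ = +23.83194°, λ = -53.30611°
FC3: φ = -9.09222°, λ = -8.99306°
V-48: φ = +6.20639°, λ = -16.74639°
δ₁₃ = central angle GNSS-14→V-48 = 0.685466 rad  (haversine)
θ₁₃ = bearing GNSS-14→V-48 = 110.700°,  θ₁₂ = bearing GNSS-14→FC3 = 121.940°
dₓₜ = R·arcsin(sin δ₁₃ · sin(θ₁₃ − θ₁₂)) = 6371·arcsin(0.63303·sin(-11.240°)) = -788.159 km
|dₓₜ| = 788.159 km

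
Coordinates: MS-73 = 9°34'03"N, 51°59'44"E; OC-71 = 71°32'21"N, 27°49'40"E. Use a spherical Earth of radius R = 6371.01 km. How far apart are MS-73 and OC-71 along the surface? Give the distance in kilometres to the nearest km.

MS-73: φ = +9.56750°, λ = +51.99556°
OC-71: φ = +71.53917°, λ = +27.82778°
Δφ = 61.9717°,  Δλ = -24.1678°
a = sin²(Δφ/2) + cos φ₁ cos φ₂ sin²(Δλ/2) = 0.278730
c = 2·arcsin(√a) = 1.112368 rad = 63.7340°
d = R·c = 6371.01 × 1.112368 = 7086.9 km

7087 km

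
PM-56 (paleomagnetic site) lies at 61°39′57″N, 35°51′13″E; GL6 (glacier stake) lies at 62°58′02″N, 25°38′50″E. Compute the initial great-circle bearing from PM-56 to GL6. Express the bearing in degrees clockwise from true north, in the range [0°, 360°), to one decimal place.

289.8°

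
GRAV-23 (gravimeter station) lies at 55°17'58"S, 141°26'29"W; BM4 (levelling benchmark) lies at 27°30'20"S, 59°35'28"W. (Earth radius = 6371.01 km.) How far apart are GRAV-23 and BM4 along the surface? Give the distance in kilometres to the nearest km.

7025 km

GRAV-23: φ = -55.29944°, λ = -141.44139°
BM4: φ = -27.50556°, λ = -59.59111°
Δφ = 27.7939°,  Δλ = 81.8503°
a = sin²(Δφ/2) + cos φ₁ cos φ₂ sin²(Δλ/2) = 0.274364
c = 2·arcsin(√a) = 1.102606 rad = 63.1747°
d = R·c = 6371.01 × 1.102606 = 7024.7 km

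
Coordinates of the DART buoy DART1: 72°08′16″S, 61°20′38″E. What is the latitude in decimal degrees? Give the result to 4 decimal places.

72.1378°S

72° + 8′/60 + 16″/3600 = 72 + 0.13333 + 0.00444 = 72.1378°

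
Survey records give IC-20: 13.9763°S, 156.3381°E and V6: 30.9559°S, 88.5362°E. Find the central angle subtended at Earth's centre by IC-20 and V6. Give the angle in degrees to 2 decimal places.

Δφ = -16.9796°,  Δλ = -67.8019°
a = sin²(Δφ/2) + cos φ₁ cos φ₂ sin²(Δλ/2) = 0.280681
c = 2·arcsin(√a) = 1.116715 rad = 63.9830°

63.98°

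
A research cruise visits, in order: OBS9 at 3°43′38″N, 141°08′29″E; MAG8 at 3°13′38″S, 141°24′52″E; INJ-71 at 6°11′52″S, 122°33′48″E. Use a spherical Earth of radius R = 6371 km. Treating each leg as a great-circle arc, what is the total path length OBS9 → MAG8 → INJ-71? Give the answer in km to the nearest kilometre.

2889 km

OBS9: φ = +3.72722°, λ = +141.14139°
MAG8: φ = -3.22722°, λ = +141.41444°
INJ-71: φ = -6.19778°, λ = +122.56333°
OBS9→MAG8: c = 0.121471 rad, d = 773.89 km
MAG8→INJ-71: c = 0.331928 rad, d = 2114.71 km
Total = 773.89 + 2114.71 = 2888.61 km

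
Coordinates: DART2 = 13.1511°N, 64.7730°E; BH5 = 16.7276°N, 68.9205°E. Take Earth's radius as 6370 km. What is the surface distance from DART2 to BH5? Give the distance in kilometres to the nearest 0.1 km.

597.1 km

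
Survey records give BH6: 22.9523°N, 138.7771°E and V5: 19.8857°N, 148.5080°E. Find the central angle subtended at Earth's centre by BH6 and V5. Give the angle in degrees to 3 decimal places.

9.561°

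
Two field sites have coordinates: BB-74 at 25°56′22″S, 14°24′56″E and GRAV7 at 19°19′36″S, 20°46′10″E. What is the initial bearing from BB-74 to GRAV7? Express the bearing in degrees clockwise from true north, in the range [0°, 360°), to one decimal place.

42.8°

BB-74: φ = -25.93944°, λ = +14.41556°
GRAV7: φ = -19.32667°, λ = +20.76944°
Δλ = 6.3539°
y = sin Δλ · cos φ₂ = 0.104433
x = cos φ₁ sin φ₂ − sin φ₁ cos φ₂ cos Δλ = 0.112623
θ = atan2(y, x) = 42.8390° → 42.8390° (mod 360°)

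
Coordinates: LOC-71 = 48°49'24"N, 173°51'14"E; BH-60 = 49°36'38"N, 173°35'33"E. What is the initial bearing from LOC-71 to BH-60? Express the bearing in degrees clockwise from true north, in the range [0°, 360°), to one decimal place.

LOC-71: φ = +48.82333°, λ = +173.85389°
BH-60: φ = +49.61056°, λ = +173.59250°
Δλ = -0.2614°
y = sin Δλ · cos φ₂ = -0.002956
x = cos φ₁ sin φ₂ − sin φ₁ cos φ₂ cos Δλ = 0.013744
θ = atan2(y, x) = -12.1383° → 347.8617° (mod 360°)

347.9°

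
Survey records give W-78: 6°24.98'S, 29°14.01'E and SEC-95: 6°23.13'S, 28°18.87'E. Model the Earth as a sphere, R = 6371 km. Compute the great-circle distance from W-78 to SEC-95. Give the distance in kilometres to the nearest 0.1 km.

W-78: φ = -6.41633°, λ = +29.23350°
SEC-95: φ = -6.38550°, λ = +28.31450°
Δφ = 0.0308°,  Δλ = -0.9190°
a = sin²(Δφ/2) + cos φ₁ cos φ₂ sin²(Δλ/2) = 0.000064
c = 2·arcsin(√a) = 0.015949 rad = 0.9138°
d = R·c = 6371 × 0.015949 = 101.6 km

101.6 km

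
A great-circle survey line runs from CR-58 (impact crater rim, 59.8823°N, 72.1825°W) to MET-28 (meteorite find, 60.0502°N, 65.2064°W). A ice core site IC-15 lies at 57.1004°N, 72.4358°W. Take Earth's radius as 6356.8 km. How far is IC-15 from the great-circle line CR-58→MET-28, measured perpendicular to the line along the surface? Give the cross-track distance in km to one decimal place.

305.5 km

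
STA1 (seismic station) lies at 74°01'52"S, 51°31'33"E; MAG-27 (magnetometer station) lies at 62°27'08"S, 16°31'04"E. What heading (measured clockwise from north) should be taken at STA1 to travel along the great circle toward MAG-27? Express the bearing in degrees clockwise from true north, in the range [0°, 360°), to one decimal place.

294.4°

STA1: φ = -74.03111°, λ = +51.52583°
MAG-27: φ = -62.45222°, λ = +16.51778°
Δλ = -35.0081°
y = sin Δλ · cos φ₂ = -0.265326
x = cos φ₁ sin φ₂ − sin φ₁ cos φ₂ cos Δλ = 0.120269
θ = atan2(y, x) = -65.6158° → 294.3842° (mod 360°)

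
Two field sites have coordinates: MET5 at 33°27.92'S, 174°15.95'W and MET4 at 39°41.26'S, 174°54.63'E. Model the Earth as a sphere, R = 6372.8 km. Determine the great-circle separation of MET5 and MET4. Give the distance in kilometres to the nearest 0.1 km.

MET5: φ = -33.46533°, λ = -174.26583°
MET4: φ = -39.68767°, λ = +174.91050°
Δφ = -6.2223°,  Δλ = -10.8237°
a = sin²(Δφ/2) + cos φ₁ cos φ₂ sin²(Δλ/2) = 0.008656
c = 2·arcsin(√a) = 0.186344 rad = 10.6767°
d = R·c = 6372.8 × 0.186344 = 1187.5 km

1187.5 km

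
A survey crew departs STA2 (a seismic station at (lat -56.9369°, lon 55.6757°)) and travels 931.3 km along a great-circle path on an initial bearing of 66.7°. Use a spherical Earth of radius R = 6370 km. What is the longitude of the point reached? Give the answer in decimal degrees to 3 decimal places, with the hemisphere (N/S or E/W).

δ = d/R = 931.3/6370 = 0.146201 rad
φ₂ = arcsin(sin φ₁ cos δ + cos φ₁ sin δ cos θ)
   = arcsin(-0.83807·0.98933 + 0.54556·0.14568·0.39555) = -52.91030°
λ₂ = λ₁ + atan2(sin θ sin δ cos φ₁, cos δ − sin φ₁ sin φ₂) = 68.49439°

68.494°E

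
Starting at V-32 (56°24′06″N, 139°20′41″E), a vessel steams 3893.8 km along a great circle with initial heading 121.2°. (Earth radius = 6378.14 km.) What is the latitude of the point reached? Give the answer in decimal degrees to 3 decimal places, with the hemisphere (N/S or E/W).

31.208°N

V-32: φ = +56.40167°, λ = +139.34472°
δ = d/R = 3893.8/6378.14 = 0.610491 rad
φ₂ = arcsin(sin φ₁ cos δ + cos φ₁ sin δ cos θ)
   = arcsin(0.83294·0.81937 + 0.55337·0.57327·-0.51803) = 31.20808°
λ₂ = λ₁ + atan2(sin θ sin δ cos φ₁, cos δ − sin φ₁ sin φ₂) = 174.32673°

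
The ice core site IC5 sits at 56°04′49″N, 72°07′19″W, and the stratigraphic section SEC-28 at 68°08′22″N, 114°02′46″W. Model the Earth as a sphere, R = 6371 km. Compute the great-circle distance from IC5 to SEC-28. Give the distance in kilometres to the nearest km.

2487 km

IC5: φ = +56.08028°, λ = -72.12194°
SEC-28: φ = +68.13944°, λ = -114.04611°
Δφ = 12.0592°,  Δλ = -41.9242°
a = sin²(Δφ/2) + cos φ₁ cos φ₂ sin²(Δλ/2) = 0.037627
c = 2·arcsin(√a) = 0.390428 rad = 22.3699°
d = R·c = 6371 × 0.390428 = 2487.4 km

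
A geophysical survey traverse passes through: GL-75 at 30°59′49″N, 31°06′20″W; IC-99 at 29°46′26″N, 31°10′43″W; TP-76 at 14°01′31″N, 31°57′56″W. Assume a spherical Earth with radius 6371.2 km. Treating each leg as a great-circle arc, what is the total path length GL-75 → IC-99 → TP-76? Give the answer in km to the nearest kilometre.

1889 km

GL-75: φ = +30.99694°, λ = -31.10556°
IC-99: φ = +29.77389°, λ = -31.17861°
TP-76: φ = +14.02528°, λ = -31.96556°
GL-75→IC-99: c = 0.021375 rad, d = 136.18 km
IC-99→TP-76: c = 0.275158 rad, d = 1753.08 km
Total = 136.18 + 1753.08 = 1889.27 km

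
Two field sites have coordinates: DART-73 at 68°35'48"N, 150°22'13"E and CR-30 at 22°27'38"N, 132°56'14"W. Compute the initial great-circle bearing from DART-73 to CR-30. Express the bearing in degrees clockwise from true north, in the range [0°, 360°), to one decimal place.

DART-73: φ = +68.59667°, λ = +150.37028°
CR-30: φ = +22.46056°, λ = -132.93722°
Δλ = 76.6925°
y = sin Δλ · cos φ₂ = 0.899328
x = cos φ₁ sin φ₂ − sin φ₁ cos φ₂ cos Δλ = -0.058626
θ = atan2(y, x) = 93.7297° → 93.7297° (mod 360°)

93.7°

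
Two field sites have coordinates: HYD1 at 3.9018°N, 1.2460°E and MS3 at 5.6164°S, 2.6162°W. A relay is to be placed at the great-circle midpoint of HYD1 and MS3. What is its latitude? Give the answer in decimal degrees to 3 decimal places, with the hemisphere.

Bx = cos φ₂ cos Δλ = 0.992939,  By = cos φ₂ sin Δλ = -0.067034
φₘ = atan2(sin φ₁ + sin φ₂, √((cos φ₁ + Bx)² + By²)) = -0.85779°
λₘ = λ₁ + atan2(By, cos φ₁ + Bx) = -0.68269°

0.858°S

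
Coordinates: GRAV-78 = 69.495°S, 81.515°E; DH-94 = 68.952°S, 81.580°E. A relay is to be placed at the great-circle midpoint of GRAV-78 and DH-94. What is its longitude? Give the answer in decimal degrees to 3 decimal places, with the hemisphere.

81.548°E

Bx = cos φ₂ cos Δλ = 0.359150,  By = cos φ₂ sin Δλ = 0.000407
φₘ = atan2(sin φ₁ + sin φ₂, √((cos φ₁ + Bx)² + By²)) = -69.22350°
λₘ = λ₁ + atan2(By, cos φ₁ + Bx) = 81.54791°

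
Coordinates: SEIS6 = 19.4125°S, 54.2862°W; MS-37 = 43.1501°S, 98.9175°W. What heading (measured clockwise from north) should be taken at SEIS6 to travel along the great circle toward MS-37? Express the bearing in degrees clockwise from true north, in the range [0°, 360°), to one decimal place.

227.3°

Δλ = -44.6313°
y = sin Δλ · cos φ₂ = -0.512550
x = cos φ₁ sin φ₂ − sin φ₁ cos φ₂ cos Δλ = -0.472470
θ = atan2(y, x) = -132.6700° → 227.3300° (mod 360°)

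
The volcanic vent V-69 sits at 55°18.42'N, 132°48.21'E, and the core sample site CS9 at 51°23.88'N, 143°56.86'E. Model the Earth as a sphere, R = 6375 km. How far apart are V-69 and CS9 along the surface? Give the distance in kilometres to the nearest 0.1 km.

857.0 km

V-69: φ = +55.30700°, λ = +132.80350°
CS9: φ = +51.39800°, λ = +143.94767°
Δφ = -3.9090°,  Δλ = 11.1442°
a = sin²(Δφ/2) + cos φ₁ cos φ₂ sin²(Δλ/2) = 0.004511
c = 2·arcsin(√a) = 0.134433 rad = 7.7024°
d = R·c = 6375 × 0.134433 = 857.0 km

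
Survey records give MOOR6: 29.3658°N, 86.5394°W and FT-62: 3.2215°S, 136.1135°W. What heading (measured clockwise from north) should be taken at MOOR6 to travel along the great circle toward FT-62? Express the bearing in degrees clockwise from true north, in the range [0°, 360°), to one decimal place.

244.3°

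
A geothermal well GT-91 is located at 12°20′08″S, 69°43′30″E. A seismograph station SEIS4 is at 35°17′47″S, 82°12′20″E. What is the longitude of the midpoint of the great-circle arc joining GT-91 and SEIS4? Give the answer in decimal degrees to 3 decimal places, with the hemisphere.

GT-91: φ = -12.33556°, λ = +69.72500°
SEIS4: φ = -35.29639°, λ = +82.20556°
Bx = cos φ₂ cos Δλ = 0.796887,  By = cos φ₂ sin Δλ = 0.176382
φₘ = atan2(sin φ₁ + sin φ₂, √((cos φ₁ + Bx)² + By²)) = -23.94099°
λₘ = λ₁ + atan2(By, cos φ₁ + Bx) = 75.40367°

75.404°E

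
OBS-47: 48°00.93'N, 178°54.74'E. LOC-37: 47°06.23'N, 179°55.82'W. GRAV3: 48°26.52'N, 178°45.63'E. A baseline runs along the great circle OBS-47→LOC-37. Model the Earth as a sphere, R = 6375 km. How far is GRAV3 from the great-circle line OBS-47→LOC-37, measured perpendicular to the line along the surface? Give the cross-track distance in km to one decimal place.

OBS-47: φ = +48.01550°, λ = +178.91233°
LOC-37: φ = +47.10383°, λ = -179.93033°
GRAV3: φ = +48.44200°, λ = +178.76050°
δ₁₃ = central angle OBS-47→GRAV3 = 0.007650 rad  (haversine)
θ₁₃ = bearing OBS-47→GRAV3 = 346.715°,  θ₁₂ = bearing OBS-47→LOC-37 = 138.986°
dₓₜ = R·arcsin(sin δ₁₃ · sin(θ₁₃ − θ₁₂)) = 6375·arcsin(0.00765·sin(207.729°)) = -22.692 km
|dₓₜ| = 22.692 km

22.7 km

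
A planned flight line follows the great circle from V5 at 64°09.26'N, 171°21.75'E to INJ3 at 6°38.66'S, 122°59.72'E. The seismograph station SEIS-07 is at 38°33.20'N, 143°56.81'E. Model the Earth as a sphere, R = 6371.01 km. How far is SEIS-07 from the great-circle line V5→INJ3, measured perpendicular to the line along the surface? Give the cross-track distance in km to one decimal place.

V5: φ = +64.15433°, λ = +171.36250°
INJ3: φ = -6.64433°, λ = +122.99533°
SEIS-07: φ = +38.55333°, λ = +143.94683°
δ₁₃ = central angle V5→SEIS-07 = 0.528557 rad  (haversine)
θ₁₃ = bearing V5→SEIS-07 = 225.564°,  θ₁₂ = bearing V5→INJ3 = 229.045°
dₓₜ = R·arcsin(sin δ₁₃ · sin(θ₁₃ − θ₁₂)) = 6371.01·arcsin(0.50429·sin(-3.481°)) = -195.113 km
|dₓₜ| = 195.113 km

195.1 km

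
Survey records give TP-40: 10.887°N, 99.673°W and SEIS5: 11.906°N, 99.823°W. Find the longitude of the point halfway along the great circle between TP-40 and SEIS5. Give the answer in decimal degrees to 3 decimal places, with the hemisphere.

99.748°W

Bx = cos φ₂ cos Δλ = 0.978484,  By = cos φ₂ sin Δλ = -0.002562
φₘ = atan2(sin φ₁ + sin φ₂, √((cos φ₁ + Bx)² + By²)) = 11.39651°
λₘ = λ₁ + atan2(By, cos φ₁ + Bx) = -99.74787°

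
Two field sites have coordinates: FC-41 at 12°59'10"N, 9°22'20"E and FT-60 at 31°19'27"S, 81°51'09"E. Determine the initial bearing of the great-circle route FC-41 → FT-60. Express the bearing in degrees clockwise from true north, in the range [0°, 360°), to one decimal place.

FC-41: φ = +12.98611°, λ = +9.37222°
FT-60: φ = -31.32417°, λ = +81.85250°
Δλ = 72.4803°
y = sin Δλ · cos φ₂ = 0.814614
x = cos φ₁ sin φ₂ − sin φ₁ cos φ₂ cos Δλ = -0.564370
θ = atan2(y, x) = 124.7145° → 124.7145° (mod 360°)

124.7°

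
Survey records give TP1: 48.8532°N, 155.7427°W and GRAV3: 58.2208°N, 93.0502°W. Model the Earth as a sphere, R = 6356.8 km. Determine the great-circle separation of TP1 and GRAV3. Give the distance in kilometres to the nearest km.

4100 km

Δφ = 9.3676°,  Δλ = 62.6925°
a = sin²(Δφ/2) + cos φ₁ cos φ₂ sin²(Δλ/2) = 0.100444
c = 2·arcsin(√a) = 0.644981 rad = 36.9547°
d = R·c = 6356.8 × 0.644981 = 4100.0 km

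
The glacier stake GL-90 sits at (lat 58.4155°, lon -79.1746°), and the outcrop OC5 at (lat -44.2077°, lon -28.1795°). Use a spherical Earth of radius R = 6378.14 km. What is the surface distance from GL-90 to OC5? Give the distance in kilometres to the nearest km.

12352 km

Δφ = -102.6232°,  Δλ = 50.9951°
a = sin²(Δφ/2) + cos φ₁ cos φ₂ sin²(Δλ/2) = 0.678840
c = 2·arcsin(√a) = 1.936579 rad = 110.9578°
d = R·c = 6378.14 × 1.936579 = 12351.8 km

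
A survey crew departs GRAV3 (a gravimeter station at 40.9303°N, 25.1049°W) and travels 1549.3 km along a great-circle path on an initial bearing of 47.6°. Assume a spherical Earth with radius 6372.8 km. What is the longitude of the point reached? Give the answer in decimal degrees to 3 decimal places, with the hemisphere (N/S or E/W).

δ = d/R = 1549.3/6372.8 = 0.243111 rad
φ₂ = arcsin(sin φ₁ cos δ + cos φ₁ sin δ cos θ)
   = arcsin(0.65514·0.97059 + 0.75551·0.24072·0.67430) = 49.33297°
λ₂ = λ₁ + atan2(sin θ sin δ cos φ₁, cos δ − sin φ₁ sin φ₂) = -9.27484°

9.275°W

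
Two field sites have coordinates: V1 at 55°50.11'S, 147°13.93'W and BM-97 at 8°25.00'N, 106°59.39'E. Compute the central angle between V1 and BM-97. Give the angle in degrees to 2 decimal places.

105.79°

V1: φ = -55.83517°, λ = -147.23217°
BM-97: φ = +8.41667°, λ = +106.98983°
Δφ = 64.2518°,  Δλ = -105.7780°
a = sin²(Δφ/2) + cos φ₁ cos φ₂ sin²(Δλ/2) = 0.636082
c = 2·arcsin(√a) = 1.846438 rad = 105.7931°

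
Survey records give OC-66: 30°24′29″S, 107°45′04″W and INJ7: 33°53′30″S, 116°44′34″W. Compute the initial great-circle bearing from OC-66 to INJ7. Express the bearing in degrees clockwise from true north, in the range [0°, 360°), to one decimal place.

243.1°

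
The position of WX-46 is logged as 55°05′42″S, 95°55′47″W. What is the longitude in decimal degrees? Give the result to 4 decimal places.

95° + 55′/60 + 47″/3600 = 95 + 0.91667 + 0.01306 = 95.9297°

95.9297°W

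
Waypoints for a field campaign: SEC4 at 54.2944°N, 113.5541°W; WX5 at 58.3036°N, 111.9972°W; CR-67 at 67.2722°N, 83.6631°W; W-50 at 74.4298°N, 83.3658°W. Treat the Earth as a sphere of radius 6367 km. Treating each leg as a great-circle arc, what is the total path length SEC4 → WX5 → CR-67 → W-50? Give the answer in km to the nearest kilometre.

2978 km

SEC4→WX5: c = 0.071575 rad, d = 455.72 km
WX5→CR-67: c = 0.271186 rad, d = 1726.64 km
CR-67→W-50: c = 0.124935 rad, d = 795.46 km
Total = 455.72 + 1726.64 + 795.46 = 2977.82 km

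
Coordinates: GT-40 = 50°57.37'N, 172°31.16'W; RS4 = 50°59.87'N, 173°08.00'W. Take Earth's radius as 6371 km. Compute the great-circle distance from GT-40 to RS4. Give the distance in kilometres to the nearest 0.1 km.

43.2 km

GT-40: φ = +50.95617°, λ = -172.51933°
RS4: φ = +50.99783°, λ = -173.13333°
Δφ = 0.0417°,  Δλ = -0.6140°
a = sin²(Δφ/2) + cos φ₁ cos φ₂ sin²(Δλ/2) = 0.000012
c = 2·arcsin(√a) = 0.006786 rad = 0.3888°
d = R·c = 6371 × 0.006786 = 43.2 km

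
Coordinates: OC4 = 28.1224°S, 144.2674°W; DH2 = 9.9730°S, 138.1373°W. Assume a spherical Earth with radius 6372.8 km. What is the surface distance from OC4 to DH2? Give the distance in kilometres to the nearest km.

2118 km

Δφ = 18.1494°,  Δλ = 6.1301°
a = sin²(Δφ/2) + cos φ₁ cos φ₂ sin²(Δλ/2) = 0.027360
c = 2·arcsin(√a) = 0.332342 rad = 19.0418°
d = R·c = 6372.8 × 0.332342 = 2118.0 km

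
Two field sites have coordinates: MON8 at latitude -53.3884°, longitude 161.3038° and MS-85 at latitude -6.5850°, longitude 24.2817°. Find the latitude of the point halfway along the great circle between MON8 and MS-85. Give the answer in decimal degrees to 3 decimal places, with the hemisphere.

53.065°S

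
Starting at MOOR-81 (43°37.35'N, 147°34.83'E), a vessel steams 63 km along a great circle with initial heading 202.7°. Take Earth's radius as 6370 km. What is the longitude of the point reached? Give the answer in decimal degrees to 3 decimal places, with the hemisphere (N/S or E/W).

147.281°E

MOOR-81: φ = +43.62250°, λ = +147.58050°
δ = d/R = 63/6370 = 0.009890 rad
φ₂ = arcsin(sin φ₁ cos δ + cos φ₁ sin δ cos θ)
   = arcsin(0.68990·0.99995 + 0.72390·0.00989·-0.92254) = 43.09934°
λ₂ = λ₁ + atan2(sin θ sin δ cos φ₁, cos δ − sin φ₁ sin φ₂) = 147.28101°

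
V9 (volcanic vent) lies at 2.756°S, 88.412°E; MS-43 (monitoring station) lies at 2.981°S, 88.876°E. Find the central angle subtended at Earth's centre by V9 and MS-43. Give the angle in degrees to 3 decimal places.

0.515°

Δφ = -0.2250°,  Δλ = 0.4640°
a = sin²(Δφ/2) + cos φ₁ cos φ₂ sin²(Δλ/2) = 0.000020
c = 2·arcsin(√a) = 0.008991 rad = 0.5152°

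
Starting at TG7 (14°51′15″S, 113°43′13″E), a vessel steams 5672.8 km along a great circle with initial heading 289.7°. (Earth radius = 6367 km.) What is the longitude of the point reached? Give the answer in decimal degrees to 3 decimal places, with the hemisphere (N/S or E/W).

TG7: φ = -14.85417°, λ = +113.72028°
δ = d/R = 5672.8/6367 = 0.890969 rad
φ₂ = arcsin(sin φ₁ cos δ + cos φ₁ sin δ cos θ)
   = arcsin(-0.25636·0.62866 + 0.96658·0.77768·0.33710) = 5.29186°
λ₂ = λ₁ + atan2(sin θ sin δ cos φ₁, cos δ − sin φ₁ sin φ₂) = 66.38787°

66.388°E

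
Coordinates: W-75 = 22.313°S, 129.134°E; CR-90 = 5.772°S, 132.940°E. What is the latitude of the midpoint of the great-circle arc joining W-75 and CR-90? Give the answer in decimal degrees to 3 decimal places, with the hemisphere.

Bx = cos φ₂ cos Δλ = 0.992736,  By = cos φ₂ sin Δλ = 0.066042
φₘ = atan2(sin φ₁ + sin φ₂, √((cos φ₁ + Bx)² + By²)) = -14.04993°
λₘ = λ₁ + atan2(By, cos φ₁ + Bx) = 131.10621°

14.050°S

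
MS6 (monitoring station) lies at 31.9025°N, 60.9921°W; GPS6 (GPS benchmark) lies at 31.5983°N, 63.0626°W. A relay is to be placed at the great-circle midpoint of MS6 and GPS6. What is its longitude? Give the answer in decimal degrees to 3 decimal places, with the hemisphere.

62.029°W

Bx = cos φ₂ cos Δλ = 0.851186,  By = cos φ₂ sin Δλ = -0.030773
φₘ = atan2(sin φ₁ + sin φ₂, √((cos φ₁ + Bx)² + By²)) = 31.75459°
λₘ = λ₁ + atan2(By, cos φ₁ + Bx) = -62.02905°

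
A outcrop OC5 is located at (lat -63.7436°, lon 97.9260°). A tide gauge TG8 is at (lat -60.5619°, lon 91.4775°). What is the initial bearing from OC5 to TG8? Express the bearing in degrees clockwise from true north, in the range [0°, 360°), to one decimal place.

313.7°

Δλ = -6.4485°
y = sin Δλ · cos φ₂ = -0.055199
x = cos φ₁ sin φ₂ − sin φ₁ cos φ₂ cos Δλ = 0.052714
θ = atan2(y, x) = -46.3189° → 313.6811° (mod 360°)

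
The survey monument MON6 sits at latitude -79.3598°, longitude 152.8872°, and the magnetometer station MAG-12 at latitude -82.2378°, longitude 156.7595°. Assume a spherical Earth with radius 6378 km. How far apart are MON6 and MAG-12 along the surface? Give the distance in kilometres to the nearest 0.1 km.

Δφ = -2.8780°,  Δλ = 3.8723°
a = sin²(Δφ/2) + cos φ₁ cos φ₂ sin²(Δλ/2) = 0.000659
c = 2·arcsin(√a) = 0.051352 rad = 2.9423°
d = R·c = 6378 × 0.051352 = 327.5 km

327.5 km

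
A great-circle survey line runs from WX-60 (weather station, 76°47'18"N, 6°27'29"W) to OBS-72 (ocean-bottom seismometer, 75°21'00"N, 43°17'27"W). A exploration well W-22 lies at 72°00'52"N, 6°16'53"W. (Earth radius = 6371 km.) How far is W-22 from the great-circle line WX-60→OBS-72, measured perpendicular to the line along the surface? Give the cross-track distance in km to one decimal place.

WX-60: φ = +76.78833°, λ = -6.45806°
OBS-72: φ = +75.35000°, λ = -43.29083°
W-22: φ = +72.01444°, λ = -6.28139°
δ₁₃ = central angle WX-60→W-22 = 0.083324 rad  (haversine)
θ₁₃ = bearing WX-60→W-22 = 179.345°,  θ₁₂ = bearing WX-60→OBS-72 = 279.012°
dₓₜ = R·arcsin(sin δ₁₃ · sin(θ₁₃ − θ₁₂)) = 6371·arcsin(0.08323·sin(-99.668°)) = -523.302 km
|dₓₜ| = 523.302 km

523.3 km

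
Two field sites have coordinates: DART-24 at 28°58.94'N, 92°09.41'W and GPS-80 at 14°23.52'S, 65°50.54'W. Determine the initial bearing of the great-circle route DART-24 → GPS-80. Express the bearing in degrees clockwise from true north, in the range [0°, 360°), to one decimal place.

DART-24: φ = +28.98233°, λ = -92.15683°
GPS-80: φ = -14.39200°, λ = -65.84233°
Δλ = 26.3145°
y = sin Δλ · cos φ₂ = 0.429386
x = cos φ₁ sin φ₂ − sin φ₁ cos φ₂ cos Δλ = -0.638127
θ = atan2(y, x) = 146.0640° → 146.0640° (mod 360°)

146.1°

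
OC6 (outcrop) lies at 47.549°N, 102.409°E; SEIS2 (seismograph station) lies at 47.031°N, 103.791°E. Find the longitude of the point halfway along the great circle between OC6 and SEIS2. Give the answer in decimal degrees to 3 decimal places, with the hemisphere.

Bx = cos φ₂ cos Δλ = 0.681404,  By = cos φ₂ sin Δλ = 0.016439
φₘ = atan2(sin φ₁ + sin φ₂, √((cos φ₁ + Bx)² + By²)) = 47.29208°
λₘ = λ₁ + atan2(By, cos φ₁ + Bx) = 103.10338°

103.103°E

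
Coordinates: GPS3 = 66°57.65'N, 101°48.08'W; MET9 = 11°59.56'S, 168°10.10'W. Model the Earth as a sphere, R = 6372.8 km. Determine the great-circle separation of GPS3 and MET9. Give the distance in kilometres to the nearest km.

10251 km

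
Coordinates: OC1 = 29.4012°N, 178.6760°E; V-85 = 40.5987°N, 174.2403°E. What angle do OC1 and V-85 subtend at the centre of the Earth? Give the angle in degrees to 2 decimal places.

Δφ = 11.1975°,  Δλ = -4.4357°
a = sin²(Δφ/2) + cos φ₁ cos φ₂ sin²(Δλ/2) = 0.010509
c = 2·arcsin(√a) = 0.205386 rad = 11.7678°

11.77°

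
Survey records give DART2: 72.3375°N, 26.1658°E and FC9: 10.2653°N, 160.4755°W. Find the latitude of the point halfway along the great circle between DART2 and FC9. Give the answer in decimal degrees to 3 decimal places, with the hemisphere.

58.855°N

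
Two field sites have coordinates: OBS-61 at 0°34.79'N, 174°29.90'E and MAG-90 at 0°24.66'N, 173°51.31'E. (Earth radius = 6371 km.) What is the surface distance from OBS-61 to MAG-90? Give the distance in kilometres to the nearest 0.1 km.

OBS-61: φ = +0.57983°, λ = +174.49833°
MAG-90: φ = +0.41100°, λ = +173.85517°
Δφ = -0.1688°,  Δλ = -0.6432°
a = sin²(Δφ/2) + cos φ₁ cos φ₂ sin²(Δλ/2) = 0.000034
c = 2·arcsin(√a) = 0.011605 rad = 0.6649°
d = R·c = 6371 × 0.011605 = 73.9 km

73.9 km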